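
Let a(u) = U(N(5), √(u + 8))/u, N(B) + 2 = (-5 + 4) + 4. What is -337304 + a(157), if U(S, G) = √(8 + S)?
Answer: -52956725/157 ≈ -3.3730e+5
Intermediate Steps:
N(B) = 1 (N(B) = -2 + ((-5 + 4) + 4) = -2 + (-1 + 4) = -2 + 3 = 1)
a(u) = 3/u (a(u) = √(8 + 1)/u = √9/u = 3/u)
-337304 + a(157) = -337304 + 3/157 = -52956725/157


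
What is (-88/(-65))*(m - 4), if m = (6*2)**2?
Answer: 2464/13 ≈ 189.54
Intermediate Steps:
m = 144 (m = 12**2 = 144)
(-88/(-65))*(m - 4) = (-88/(-65))*(144 - 4) = -88*(-1/65)*140 = (88/65)*140 = 2464/13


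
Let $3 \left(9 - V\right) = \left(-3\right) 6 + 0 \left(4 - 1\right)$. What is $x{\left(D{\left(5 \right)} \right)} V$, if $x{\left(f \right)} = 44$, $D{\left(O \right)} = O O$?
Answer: $660$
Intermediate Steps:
$D{\left(O \right)} = O^{2}$
$V = 15$ ($V = 9 - \frac{\left(-3\right) 6 + 0 \left(4 - 1\right)}{3} = 9 - \frac{-18 + 0 \cdot 3}{3} = 9 - \frac{-18 + 0}{3} = 9 - -6 = 9 + 6 = 15$)
$x{\left(D{\left(5 \right)} \right)} V = 44 \cdot 15 = 660$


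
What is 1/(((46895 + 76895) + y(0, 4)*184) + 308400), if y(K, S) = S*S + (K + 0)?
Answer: 1/435134 ≈ 2.2981e-6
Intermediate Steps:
y(K, S) = K + S² (y(K, S) = S² + K = K + S²)
1/(((46895 + 76895) + y(0, 4)*184) + 308400) = 1/(((46895 + 76895) + (0 + 4²)*184) + 308400) = 1/((123790 + (0 + 16)*184) + 308400) = 1/((123790 + 16*184) + 308400) = 1/((123790 + 2944) + 308400) = 1/(126734 + 308400) = 1/435134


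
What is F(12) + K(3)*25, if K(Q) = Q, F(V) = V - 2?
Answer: 85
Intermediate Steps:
F(V) = -2 + V
F(12) + K(3)*25 = (-2 + 12) + 3*25 = 10 + 75 = 85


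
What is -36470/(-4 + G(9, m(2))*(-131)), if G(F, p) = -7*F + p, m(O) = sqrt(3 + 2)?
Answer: -150420515/33980098 - 2388785*sqrt(5)/33980098 ≈ -4.5839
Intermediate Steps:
m(O) = sqrt(5)
G(F, p) = p - 7*F
-36470/(-4 + G(9, m(2))*(-131)) = -36470/(-4 + (sqrt(5) - 7*9)*(-131)) = -36470/(-4 + (sqrt(5) - 63)*(-131)) = -36470/(-4 + (-63 + sqrt(5))*(-131)) = -36470/(-4 + (8253 - 131*sqrt(5))) = -36470/(8249 - 131*sqrt(5))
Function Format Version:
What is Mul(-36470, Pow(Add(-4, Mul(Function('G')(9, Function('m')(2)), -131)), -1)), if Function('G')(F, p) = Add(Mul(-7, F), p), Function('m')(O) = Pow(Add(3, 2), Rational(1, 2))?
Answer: Add(Rational(-150420515, 33980098), Mul(Rational(-2388785, 33980098), Pow(5, Rational(1, 2)))) ≈ -4.5839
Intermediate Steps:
Function('m')(O) = Pow(5, Rational(1, 2))
Function('G')(F, p) = Add(p, Mul(-7, F))
Mul(-36470, Pow(Add(-4, Mul(Function('G')(9, Function('m')(2)), -131)), -1)) = Mul(-36470, Pow(Add(-4, Mul(Add(Pow(5, Rational(1, 2)), Mul(-7, 9)), -131)), -1)) = Mul(-36470, Pow(Add(-4, Mul(Add(Pow(5, Rational(1, 2)), -63), -131)), -1)) = Mul(-36470, Pow(Add(-4, Mul(Add(-63, Pow(5, Rational(1, 2))), -131)), -1)) = Mul(-36470, Pow(Add(-4, Add(8253, Mul(-131, Pow(5, Rational(1, 2))))), -1)) = Mul(-36470, Pow(Add(8249, Mul(-131, Pow(5, Rational(1, 2)))), -1))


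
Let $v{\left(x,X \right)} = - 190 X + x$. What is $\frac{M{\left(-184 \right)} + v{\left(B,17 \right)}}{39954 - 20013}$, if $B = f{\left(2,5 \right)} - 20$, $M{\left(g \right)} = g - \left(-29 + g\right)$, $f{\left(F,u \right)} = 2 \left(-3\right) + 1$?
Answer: $- \frac{3226}{19941} \approx -0.16178$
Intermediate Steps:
$f{\left(F,u \right)} = -5$ ($f{\left(F,u \right)} = -6 + 1 = -5$)
$M{\left(g \right)} = 29$
$B = -25$ ($B = -5 - 20 = -25$)
$v{\left(x,X \right)} = x - 190 X$
$\frac{M{\left(-184 \right)} + v{\left(B,17 \right)}}{39954 - 20013} = \frac{29 - 3255}{39954 - 20013} = \frac{29 - 3255}{19941} = \left(29 - 3255\right) \frac{1}{19941} = \left(-3226\right) \frac{1}{19941} = - \frac{3226}{19941}$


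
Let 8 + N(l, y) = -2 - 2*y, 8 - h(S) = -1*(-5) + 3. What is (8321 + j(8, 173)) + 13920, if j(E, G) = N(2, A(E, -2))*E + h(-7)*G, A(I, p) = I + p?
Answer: 22065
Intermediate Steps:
h(S) = 0 (h(S) = 8 - (-1*(-5) + 3) = 8 - (5 + 3) = 8 - 1*8 = 8 - 8 = 0)
N(l, y) = -10 - 2*y (N(l, y) = -8 + (-2 - 2*y) = -10 - 2*y)
j(E, G) = E*(-6 - 2*E) (j(E, G) = (-10 - 2*(E - 2))*E + 0*G = (-10 - 2*(-2 + E))*E + 0 = (-10 + (4 - 2*E))*E + 0 = (-6 - 2*E)*E + 0 = E*(-6 - 2*E) + 0 = E*(-6 - 2*E))
(8321 + j(8, 173)) + 13920 = (8321 - 2*8*(3 + 8)) + 13920 = (8321 - 2*8*11) + 13920 = (8321 - 176) + 13920 = 8145 + 13920 = 22065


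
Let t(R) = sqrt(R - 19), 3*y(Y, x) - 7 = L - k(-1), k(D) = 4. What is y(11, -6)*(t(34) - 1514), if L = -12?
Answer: 4542 - 3*sqrt(15) ≈ 4530.4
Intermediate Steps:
y(Y, x) = -3 (y(Y, x) = 7/3 + (-12 - 1*4)/3 = 7/3 + (-12 - 4)/3 = 7/3 + (1/3)*(-16) = 7/3 - 16/3 = -3)
t(R) = sqrt(-19 + R)
y(11, -6)*(t(34) - 1514) = -3*(sqrt(-19 + 34) - 1514) = -3*(sqrt(15) - 1514) = -3*(-1514 + sqrt(15)) = 4542 - 3*sqrt(15)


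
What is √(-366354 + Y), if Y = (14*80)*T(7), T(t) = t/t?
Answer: I*√365234 ≈ 604.35*I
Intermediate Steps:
T(t) = 1
Y = 1120 (Y = (14*80)*1 = 1120*1 = 1120)
√(-366354 + Y) = √(-366354 + 1120) = √(-365234) = I*√365234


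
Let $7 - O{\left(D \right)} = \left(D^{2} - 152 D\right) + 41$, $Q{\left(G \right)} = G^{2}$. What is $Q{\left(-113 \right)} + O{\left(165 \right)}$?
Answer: $10590$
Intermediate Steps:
$O{\left(D \right)} = -34 - D^{2} + 152 D$ ($O{\left(D \right)} = 7 - \left(\left(D^{2} - 152 D\right) + 41\right) = 7 - \left(41 + D^{2} - 152 D\right) = -34 - D^{2} + 152 D$)
$Q{\left(-113 \right)} + O{\left(165 \right)} = \left(-113\right)^{2} - 2179 = 12769 - 2179 = 10590$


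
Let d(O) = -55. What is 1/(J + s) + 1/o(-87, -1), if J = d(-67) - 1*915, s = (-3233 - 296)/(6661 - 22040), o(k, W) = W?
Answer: -14929480/14914101 ≈ -1.0010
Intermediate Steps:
s = 3529/15379 (s = -3529/(-15379) = -3529*(-1/15379) = 3529/15379 ≈ 0.22947)
J = -970 (J = -55 - 1*915 = -55 - 915 = -970)
1/(J + s) + 1/o(-87, -1) = 1/(-970 + 3529/15379) + 1/(-1) = 1/(-14914101/15379) - 1 = -15379/14914101 - 1 = -14929480/14914101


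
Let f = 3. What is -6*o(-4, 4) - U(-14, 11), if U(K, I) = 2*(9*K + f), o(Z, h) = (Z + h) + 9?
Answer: 192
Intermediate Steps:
o(Z, h) = 9 + Z + h
U(K, I) = 6 + 18*K (U(K, I) = 2*(9*K + 3) = 2*(3 + 9*K) = 6 + 18*K)
-6*o(-4, 4) - U(-14, 11) = -6*(9 - 4 + 4) - (6 + 18*(-14)) = -6*9 - (6 - 252) = -54 - 1*(-246) = -54 + 246 = 192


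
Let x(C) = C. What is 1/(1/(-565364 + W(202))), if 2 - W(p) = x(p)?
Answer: -565564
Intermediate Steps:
W(p) = 2 - p
1/(1/(-565364 + W(202))) = 1/(1/(-565364 + (2 - 1*202))) = 1/(1/(-565364 + (2 - 202))) = 1/(1/(-565364 - 200)) = 1/(1/(-565564)) = 1/(-1/565564) = -565564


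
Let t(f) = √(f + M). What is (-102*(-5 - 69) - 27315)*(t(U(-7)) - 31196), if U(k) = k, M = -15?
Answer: 616651332 - 19767*I*√22 ≈ 6.1665e+8 - 92716.0*I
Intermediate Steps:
t(f) = √(-15 + f) (t(f) = √(f - 15) = √(-15 + f))
(-102*(-5 - 69) - 27315)*(t(U(-7)) - 31196) = (-102*(-5 - 69) - 27315)*(√(-15 - 7) - 31196) = (-102*(-74) - 27315)*(√(-22) - 31196) = (7548 - 27315)*(I*√22 - 31196) = -19767*(-31196 + I*√22) = 616651332 - 19767*I*√22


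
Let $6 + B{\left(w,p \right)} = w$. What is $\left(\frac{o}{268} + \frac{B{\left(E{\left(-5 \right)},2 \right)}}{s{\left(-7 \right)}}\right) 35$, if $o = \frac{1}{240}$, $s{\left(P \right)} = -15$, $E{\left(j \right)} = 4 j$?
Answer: $\frac{260141}{4288} \approx 60.667$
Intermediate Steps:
$B{\left(w,p \right)} = -6 + w$
$o = \frac{1}{240} \approx 0.0041667$
$\left(\frac{o}{268} + \frac{B{\left(E{\left(-5 \right)},2 \right)}}{s{\left(-7 \right)}}\right) 35 = \left(\frac{1}{240 \cdot 268} + \frac{-6 + 4 \left(-5\right)}{-15}\right) 35 = \left(\frac{1}{240} \cdot \frac{1}{268} + \left(-6 - 20\right) \left(- \frac{1}{15}\right)\right) 35 = \left(\frac{1}{64320} - - \frac{26}{15}\right) 35 = \left(\frac{1}{64320} + \frac{26}{15}\right) 35 = \frac{37163}{21440} \cdot 35 = \frac{260141}{4288}$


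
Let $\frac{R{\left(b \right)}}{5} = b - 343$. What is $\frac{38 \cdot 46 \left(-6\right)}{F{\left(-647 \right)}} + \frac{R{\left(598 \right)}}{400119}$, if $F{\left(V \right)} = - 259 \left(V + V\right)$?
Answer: $- \frac{628189487}{22349713729} \approx -0.028107$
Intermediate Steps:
$R{\left(b \right)} = -1715 + 5 b$ ($R{\left(b \right)} = 5 \left(b - 343\right) = 5 \left(-343 + b\right) = -1715 + 5 b$)
$F{\left(V \right)} = - 518 V$ ($F{\left(V \right)} = - 259 \cdot 2 V = - 518 V$)
$\frac{38 \cdot 46 \left(-6\right)}{F{\left(-647 \right)}} + \frac{R{\left(598 \right)}}{400119} = \frac{38 \cdot 46 \left(-6\right)}{\left(-518\right) \left(-647\right)} + \frac{-1715 + 5 \cdot 598}{400119} = \frac{1748 \left(-6\right)}{335146} + \left(-1715 + 2990\right) \frac{1}{400119} = \left(-10488\right) \frac{1}{335146} + 1275 \cdot \frac{1}{400119} = - \frac{5244}{167573} + \frac{425}{133373} = - \frac{628189487}{22349713729}$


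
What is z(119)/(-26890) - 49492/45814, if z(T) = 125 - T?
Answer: -332778691/307984615 ≈ -1.0805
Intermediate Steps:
z(119)/(-26890) - 49492/45814 = (125 - 1*119)/(-26890) - 49492/45814 = (125 - 119)*(-1/26890) - 49492*1/45814 = 6*(-1/26890) - 24746/22907 = -3/13445 - 24746/22907 = -332778691/307984615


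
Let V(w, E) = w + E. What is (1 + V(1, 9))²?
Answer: 121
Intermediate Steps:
V(w, E) = E + w
(1 + V(1, 9))² = (1 + (9 + 1))² = (1 + 10)² = 11² = 121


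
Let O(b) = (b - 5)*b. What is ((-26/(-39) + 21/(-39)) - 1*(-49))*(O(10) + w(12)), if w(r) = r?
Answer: 118792/39 ≈ 3045.9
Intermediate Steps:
O(b) = b*(-5 + b) (O(b) = (-5 + b)*b = b*(-5 + b))
((-26/(-39) + 21/(-39)) - 1*(-49))*(O(10) + w(12)) = ((-26/(-39) + 21/(-39)) - 1*(-49))*(10*(-5 + 10) + 12) = ((-26*(-1/39) + 21*(-1/39)) + 49)*(10*5 + 12) = ((⅔ - 7/13) + 49)*(50 + 12) = (5/39 + 49)*62 = (1916/39)*62 = 118792/39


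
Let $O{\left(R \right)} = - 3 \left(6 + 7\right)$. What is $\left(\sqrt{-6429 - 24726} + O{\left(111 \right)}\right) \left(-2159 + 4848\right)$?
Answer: $-104871 + 2689 i \sqrt{31155} \approx -1.0487 \cdot 10^{5} + 4.7463 \cdot 10^{5} i$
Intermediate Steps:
$O{\left(R \right)} = -39$ ($O{\left(R \right)} = \left(-3\right) 13 = -39$)
$\left(\sqrt{-6429 - 24726} + O{\left(111 \right)}\right) \left(-2159 + 4848\right) = \left(\sqrt{-6429 - 24726} - 39\right) \left(-2159 + 4848\right) = \left(\sqrt{-31155} - 39\right) 2689 = \left(i \sqrt{31155} - 39\right) 2689 = \left(-39 + i \sqrt{31155}\right) 2689 = -104871 + 2689 i \sqrt{31155}$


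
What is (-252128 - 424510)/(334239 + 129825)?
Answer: -112773/77344 ≈ -1.4581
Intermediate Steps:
(-252128 - 424510)/(334239 + 129825) = -676638/464064 = -676638*1/464064 = -112773/77344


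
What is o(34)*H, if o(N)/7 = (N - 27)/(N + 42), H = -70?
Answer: -1715/38 ≈ -45.132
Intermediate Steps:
o(N) = 7*(-27 + N)/(42 + N) (o(N) = 7*((N - 27)/(N + 42)) = 7*((-27 + N)/(42 + N)) = 7*(-27 + N)/(42 + N))
o(34)*H = (7*(-27 + 34)/(42 + 34))*(-70) = (7*7/76)*(-70) = (7*(1/76)*7)*(-70) = (49/76)*(-70) = -1715/38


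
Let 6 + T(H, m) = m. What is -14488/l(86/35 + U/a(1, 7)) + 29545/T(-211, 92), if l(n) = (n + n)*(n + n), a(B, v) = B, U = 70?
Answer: 47407765655/138272864 ≈ 342.86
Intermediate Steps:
T(H, m) = -6 + m
l(n) = 4*n**2 (l(n) = (2*n)*(2*n) = 4*n**2)
-14488/l(86/35 + U/a(1, 7)) + 29545/T(-211, 92) = -14488*1/(4*(86/35 + 70/1)**2) + 29545/(-6 + 92) = -14488*1/(4*(86*(1/35) + 70*1)**2) + 29545/86 = -14488*1/(4*(86/35 + 70)**2) + 29545*(1/86) = -14488/(4*(2536/35)**2) + 29545/86 = -14488/(4*(6431296/1225)) + 29545/86 = -14488/25725184/1225 + 29545/86 = -14488*1225/25725184 + 29545/86 = -2218475/3215648 + 29545/86 = 47407765655/138272864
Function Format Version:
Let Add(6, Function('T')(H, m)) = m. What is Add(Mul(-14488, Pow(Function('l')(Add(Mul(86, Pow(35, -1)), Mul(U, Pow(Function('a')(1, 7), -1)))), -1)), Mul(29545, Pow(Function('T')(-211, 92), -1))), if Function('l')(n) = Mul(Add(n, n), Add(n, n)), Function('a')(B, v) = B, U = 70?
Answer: Rational(47407765655, 138272864) ≈ 342.86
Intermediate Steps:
Function('T')(H, m) = Add(-6, m)
Function('l')(n) = Mul(4, Pow(n, 2)) (Function('l')(n) = Mul(Mul(2, n), Mul(2, n)) = Mul(4, Pow(n, 2)))
Add(Mul(-14488, Pow(Function('l')(Add(Mul(86, Pow(35, -1)), Mul(U, Pow(Function('a')(1, 7), -1)))), -1)), Mul(29545, Pow(Function('T')(-211, 92), -1))) = Add(Mul(-14488, Pow(Mul(4, Pow(Add(Mul(86, Pow(35, -1)), Mul(70, Pow(1, -1))), 2)), -1)), Mul(29545, Pow(Add(-6, 92), -1))) = Add(Mul(-14488, Pow(Mul(4, Pow(Add(Mul(86, Rational(1, 35)), Mul(70, 1)), 2)), -1)), Mul(29545, Pow(86, -1))) = Add(Mul(-14488, Pow(Mul(4, Pow(Add(Rational(86, 35), 70), 2)), -1)), Mul(29545, Rational(1, 86))) = Add(Mul(-14488, Pow(Mul(4, Pow(Rational(2536, 35), 2)), -1)), Rational(29545, 86)) = Add(Mul(-14488, Pow(Mul(4, Rational(6431296, 1225)), -1)), Rational(29545, 86)) = Add(Mul(-14488, Pow(Rational(25725184, 1225), -1)), Rational(29545, 86)) = Add(Mul(-14488, Rational(1225, 25725184)), Rational(29545, 86)) = Add(Rational(-2218475, 3215648), Rational(29545, 86)) = Rational(47407765655, 138272864)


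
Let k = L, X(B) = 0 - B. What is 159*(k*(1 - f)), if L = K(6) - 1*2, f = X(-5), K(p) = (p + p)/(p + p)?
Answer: 636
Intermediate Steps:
X(B) = -B
K(p) = 1 (K(p) = (2*p)/((2*p)) = (2*p)*(1/(2*p)) = 1)
f = 5 (f = -1*(-5) = 5)
L = -1 (L = 1 - 1*2 = 1 - 2 = -1)
k = -1
159*(k*(1 - f)) = 159*(-(1 - 1*5)) = 159*(-(1 - 5)) = 159*(-1*(-4)) = 159*4 = 636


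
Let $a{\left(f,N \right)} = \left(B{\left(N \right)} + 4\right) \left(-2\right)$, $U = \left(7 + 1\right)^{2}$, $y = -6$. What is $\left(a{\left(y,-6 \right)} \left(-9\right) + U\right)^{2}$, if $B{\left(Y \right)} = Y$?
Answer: $784$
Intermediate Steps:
$U = 64$ ($U = 8^{2} = 64$)
$a{\left(f,N \right)} = -8 - 2 N$ ($a{\left(f,N \right)} = \left(N + 4\right) \left(-2\right) = \left(4 + N\right) \left(-2\right) = -8 - 2 N$)
$\left(a{\left(y,-6 \right)} \left(-9\right) + U\right)^{2} = \left(\left(-8 - -12\right) \left(-9\right) + 64\right)^{2} = \left(\left(-8 + 12\right) \left(-9\right) + 64\right)^{2} = \left(4 \left(-9\right) + 64\right)^{2} = \left(-36 + 64\right)^{2} = 28^{2} = 784$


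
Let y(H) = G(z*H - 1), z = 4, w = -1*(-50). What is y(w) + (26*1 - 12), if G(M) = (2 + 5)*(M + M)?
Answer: 2800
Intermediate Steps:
w = 50
G(M) = 14*M (G(M) = 7*(2*M) = 14*M)
y(H) = -14 + 56*H (y(H) = 14*(4*H - 1) = 14*(-1 + 4*H) = -14 + 56*H)
y(w) + (26*1 - 12) = (-14 + 56*50) + (26*1 - 12) = (-14 + 2800) + (26 - 12) = 2786 + 14 = 2800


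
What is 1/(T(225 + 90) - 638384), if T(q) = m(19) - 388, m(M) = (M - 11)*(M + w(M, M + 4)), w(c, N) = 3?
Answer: -1/638596 ≈ -1.5659e-6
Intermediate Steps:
m(M) = (-11 + M)*(3 + M) (m(M) = (M - 11)*(M + 3) = (-11 + M)*(3 + M))
T(q) = -212 (T(q) = (-33 + 19**2 - 8*19) - 388 = (-33 + 361 - 152) - 388 = 176 - 388 = -212)
1/(T(225 + 90) - 638384) = 1/(-212 - 638384) = 1/(-638596) = -1/638596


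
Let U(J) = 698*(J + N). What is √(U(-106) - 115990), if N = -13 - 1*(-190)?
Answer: 8*I*√1038 ≈ 257.74*I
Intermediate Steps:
N = 177 (N = -13 + 190 = 177)
U(J) = 123546 + 698*J (U(J) = 698*(J + 177) = 698*(177 + J) = 123546 + 698*J)
√(U(-106) - 115990) = √((123546 + 698*(-106)) - 115990) = √((123546 - 73988) - 115990) = √(49558 - 115990) = √(-66432) = 8*I*√1038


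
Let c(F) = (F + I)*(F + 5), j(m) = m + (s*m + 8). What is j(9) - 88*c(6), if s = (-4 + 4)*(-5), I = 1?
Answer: -6759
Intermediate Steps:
s = 0 (s = 0*(-5) = 0)
j(m) = 8 + m (j(m) = m + (0*m + 8) = m + (0 + 8) = m + 8 = 8 + m)
c(F) = (1 + F)*(5 + F) (c(F) = (F + 1)*(F + 5) = (1 + F)*(5 + F))
j(9) - 88*c(6) = (8 + 9) - 88*(5 + 6² + 6*6) = 17 - 88*(5 + 36 + 36) = 17 - 88*77 = 17 - 6776 = -6759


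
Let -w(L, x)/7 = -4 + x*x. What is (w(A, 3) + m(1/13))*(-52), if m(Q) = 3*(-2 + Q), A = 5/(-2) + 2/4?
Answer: 2120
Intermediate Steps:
A = -2 (A = 5*(-½) + 2*(¼) = -5/2 + ½ = -2)
m(Q) = -6 + 3*Q
w(L, x) = 28 - 7*x² (w(L, x) = -7*(-4 + x*x) = -7*(-4 + x²) = 28 - 7*x²)
(w(A, 3) + m(1/13))*(-52) = ((28 - 7*3²) + (-6 + 3/13))*(-52) = ((28 - 7*9) + (-6 + 3*(1/13)))*(-52) = ((28 - 63) + (-6 + 3/13))*(-52) = (-35 - 75/13)*(-52) = -530/13*(-52) = 2120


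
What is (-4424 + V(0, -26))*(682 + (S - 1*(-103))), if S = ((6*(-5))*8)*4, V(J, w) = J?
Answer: 774200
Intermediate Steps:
S = -960 (S = -30*8*4 = -240*4 = -960)
(-4424 + V(0, -26))*(682 + (S - 1*(-103))) = (-4424 + 0)*(682 + (-960 - 1*(-103))) = -4424*(682 + (-960 + 103)) = -4424*(682 - 857) = -4424*(-175) = 774200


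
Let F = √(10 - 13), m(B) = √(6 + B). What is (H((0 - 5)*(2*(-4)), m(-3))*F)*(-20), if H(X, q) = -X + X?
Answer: 0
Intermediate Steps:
F = I*√3 (F = √(-3) = I*√3 ≈ 1.732*I)
H(X, q) = 0
(H((0 - 5)*(2*(-4)), m(-3))*F)*(-20) = (0*(I*√3))*(-20) = 0*(-20) = 0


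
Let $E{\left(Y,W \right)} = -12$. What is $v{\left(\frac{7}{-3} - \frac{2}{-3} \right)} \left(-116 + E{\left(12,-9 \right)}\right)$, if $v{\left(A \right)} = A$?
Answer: $\frac{640}{3} \approx 213.33$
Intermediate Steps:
$v{\left(\frac{7}{-3} - \frac{2}{-3} \right)} \left(-116 + E{\left(12,-9 \right)}\right) = \left(\frac{7}{-3} - \frac{2}{-3}\right) \left(-116 - 12\right) = \left(7 \left(- \frac{1}{3}\right) - - \frac{2}{3}\right) \left(-128\right) = \left(- \frac{7}{3} + \frac{2}{3}\right) \left(-128\right) = \left(- \frac{5}{3}\right) \left(-128\right) = \frac{640}{3}$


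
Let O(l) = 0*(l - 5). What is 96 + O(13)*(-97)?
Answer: 96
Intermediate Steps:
O(l) = 0 (O(l) = 0*(-5 + l) = 0)
96 + O(13)*(-97) = 96 + 0*(-97) = 96 + 0 = 96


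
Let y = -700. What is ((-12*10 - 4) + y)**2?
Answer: 678976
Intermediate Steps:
((-12*10 - 4) + y)**2 = ((-12*10 - 4) - 700)**2 = ((-120 - 4) - 700)**2 = (-124 - 700)**2 = (-824)**2 = 678976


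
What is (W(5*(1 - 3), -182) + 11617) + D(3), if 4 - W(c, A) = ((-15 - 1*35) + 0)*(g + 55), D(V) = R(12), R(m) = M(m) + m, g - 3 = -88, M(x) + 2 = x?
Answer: 10143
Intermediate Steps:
M(x) = -2 + x
g = -85 (g = 3 - 88 = -85)
R(m) = -2 + 2*m (R(m) = (-2 + m) + m = -2 + 2*m)
D(V) = 22 (D(V) = -2 + 2*12 = -2 + 24 = 22)
W(c, A) = -1496 (W(c, A) = 4 - ((-15 - 1*35) + 0)*(-85 + 55) = 4 - ((-15 - 35) + 0)*(-30) = 4 - (-50 + 0)*(-30) = 4 - (-50)*(-30) = 4 - 1*1500 = 4 - 1500 = -1496)
(W(5*(1 - 3), -182) + 11617) + D(3) = (-1496 + 11617) + 22 = 10121 + 22 = 10143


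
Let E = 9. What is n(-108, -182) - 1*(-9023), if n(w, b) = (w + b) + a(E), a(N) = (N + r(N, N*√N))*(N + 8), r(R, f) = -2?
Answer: 8852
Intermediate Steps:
a(N) = (-2 + N)*(8 + N) (a(N) = (N - 2)*(N + 8) = (-2 + N)*(8 + N))
n(w, b) = 119 + b + w (n(w, b) = (w + b) + (-16 + 9² + 6*9) = (b + w) + (-16 + 81 + 54) = (b + w) + 119 = 119 + b + w)
n(-108, -182) - 1*(-9023) = (119 - 182 - 108) - 1*(-9023) = -171 + 9023 = 8852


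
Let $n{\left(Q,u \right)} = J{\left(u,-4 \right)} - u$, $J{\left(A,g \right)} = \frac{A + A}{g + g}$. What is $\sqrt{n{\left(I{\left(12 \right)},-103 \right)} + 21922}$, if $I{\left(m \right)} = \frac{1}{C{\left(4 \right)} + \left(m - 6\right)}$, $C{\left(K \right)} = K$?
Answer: $\frac{\sqrt{88203}}{2} \approx 148.49$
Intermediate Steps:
$J{\left(A,g \right)} = \frac{A}{g}$ ($J{\left(A,g \right)} = \frac{2 A}{2 g} = 2 A \frac{1}{2 g} = \frac{A}{g}$)
$I{\left(m \right)} = \frac{1}{-2 + m}$ ($I{\left(m \right)} = \frac{1}{4 + \left(m - 6\right)} = \frac{1}{4 + \left(-6 + m\right)} = \frac{1}{-2 + m}$)
$n{\left(Q,u \right)} = - \frac{5 u}{4}$ ($n{\left(Q,u \right)} = \frac{u}{-4} - u = u \left(- \frac{1}{4}\right) - u = - \frac{u}{4} - u = - \frac{5 u}{4}$)
$\sqrt{n{\left(I{\left(12 \right)},-103 \right)} + 21922} = \sqrt{\left(- \frac{5}{4}\right) \left(-103\right) + 21922} = \sqrt{\frac{515}{4} + 21922} = \sqrt{\frac{88203}{4}} = \frac{\sqrt{88203}}{2}$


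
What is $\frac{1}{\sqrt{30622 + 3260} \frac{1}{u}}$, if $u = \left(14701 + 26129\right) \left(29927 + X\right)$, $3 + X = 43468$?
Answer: $\frac{499432560 \sqrt{33882}}{5647} \approx 1.628 \cdot 10^{7}$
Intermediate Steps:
$X = 43465$ ($X = -3 + 43468 = 43465$)
$u = 2996595360$ ($u = \left(14701 + 26129\right) \left(29927 + 43465\right) = 40830 \cdot 73392 = 2996595360$)
$\frac{1}{\sqrt{30622 + 3260} \frac{1}{u}} = \frac{1}{\sqrt{30622 + 3260} \cdot \frac{1}{2996595360}} = \frac{1}{\sqrt{33882} \cdot \frac{1}{2996595360}} = \frac{1}{\frac{1}{2996595360} \sqrt{33882}} = \frac{499432560 \sqrt{33882}}{5647}$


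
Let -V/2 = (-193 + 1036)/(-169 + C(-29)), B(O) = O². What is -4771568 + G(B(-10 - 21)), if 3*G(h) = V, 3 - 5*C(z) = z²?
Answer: -8030546134/1683 ≈ -4.7716e+6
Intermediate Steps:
C(z) = ⅗ - z²/5
V = 2810/561 (V = -2*(-193 + 1036)/(-169 + (⅗ - ⅕*(-29)²)) = -1686/(-169 + (⅗ - ⅕*841)) = -1686/(-169 + (⅗ - 841/5)) = -1686/(-169 - 838/5) = -1686/(-1683/5) = -1686*(-5)/1683 = -2*(-1405/561) = 2810/561 ≈ 5.0089)
G(h) = 2810/1683 (G(h) = (⅓)*(2810/561) = 2810/1683)
-4771568 + G(B(-10 - 21)) = -4771568 + 2810/1683 = -8030546134/1683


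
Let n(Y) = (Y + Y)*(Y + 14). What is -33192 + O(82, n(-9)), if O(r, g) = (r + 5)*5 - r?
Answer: -32839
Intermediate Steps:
n(Y) = 2*Y*(14 + Y) (n(Y) = (2*Y)*(14 + Y) = 2*Y*(14 + Y))
O(r, g) = 25 + 4*r (O(r, g) = (5 + r)*5 - r = (25 + 5*r) - r = 25 + 4*r)
-33192 + O(82, n(-9)) = -33192 + (25 + 4*82) = -33192 + (25 + 328) = -33192 + 353 = -32839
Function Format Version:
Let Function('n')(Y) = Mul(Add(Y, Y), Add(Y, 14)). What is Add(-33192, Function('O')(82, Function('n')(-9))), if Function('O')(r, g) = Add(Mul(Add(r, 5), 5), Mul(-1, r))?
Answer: -32839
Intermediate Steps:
Function('n')(Y) = Mul(2, Y, Add(14, Y)) (Function('n')(Y) = Mul(Mul(2, Y), Add(14, Y)) = Mul(2, Y, Add(14, Y)))
Function('O')(r, g) = Add(25, Mul(4, r)) (Function('O')(r, g) = Add(Mul(Add(5, r), 5), Mul(-1, r)) = Add(Add(25, Mul(5, r)), Mul(-1, r)) = Add(25, Mul(4, r)))
Add(-33192, Function('O')(82, Function('n')(-9))) = Add(-33192, Add(25, Mul(4, 82))) = Add(-33192, Add(25, 328)) = Add(-33192, 353) = -32839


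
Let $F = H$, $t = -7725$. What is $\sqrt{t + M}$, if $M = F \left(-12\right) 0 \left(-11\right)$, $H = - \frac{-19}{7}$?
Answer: $5 i \sqrt{309} \approx 87.892 i$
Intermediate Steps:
$H = \frac{19}{7}$ ($H = - \frac{-19}{7} = \left(-1\right) \left(- \frac{19}{7}\right) = \frac{19}{7} \approx 2.7143$)
$F = \frac{19}{7} \approx 2.7143$
$M = 0$ ($M = \frac{19}{7} \left(-12\right) 0 \left(-11\right) = \left(- \frac{228}{7}\right) 0 = 0$)
$\sqrt{t + M} = \sqrt{-7725 + 0} = \sqrt{-7725} = 5 i \sqrt{309}$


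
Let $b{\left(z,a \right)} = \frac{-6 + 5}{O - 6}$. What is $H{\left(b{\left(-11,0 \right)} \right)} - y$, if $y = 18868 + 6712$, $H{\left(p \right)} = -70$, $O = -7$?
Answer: $-25650$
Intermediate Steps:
$b{\left(z,a \right)} = \frac{1}{13}$ ($b{\left(z,a \right)} = \frac{-6 + 5}{-7 - 6} = - \frac{1}{-13} = \left(-1\right) \left(- \frac{1}{13}\right) = \frac{1}{13}$)
$y = 25580$
$H{\left(b{\left(-11,0 \right)} \right)} - y = -70 - 25580 = -25650$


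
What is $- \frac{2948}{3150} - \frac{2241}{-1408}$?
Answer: $\frac{1454183}{2217600} \approx 0.65575$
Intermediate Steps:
$- \frac{2948}{3150} - \frac{2241}{-1408} = \left(-2948\right) \frac{1}{3150} - - \frac{2241}{1408} = - \frac{1474}{1575} + \frac{2241}{1408} = \frac{1454183}{2217600}$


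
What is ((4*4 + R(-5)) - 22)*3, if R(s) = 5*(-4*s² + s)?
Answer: -1593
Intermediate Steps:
R(s) = -20*s² + 5*s (R(s) = 5*(s - 4*s²) = -20*s² + 5*s)
((4*4 + R(-5)) - 22)*3 = ((4*4 + 5*(-5)*(1 - 4*(-5))) - 22)*3 = ((16 + 5*(-5)*(1 + 20)) - 22)*3 = ((16 + 5*(-5)*21) - 22)*3 = ((16 - 525) - 22)*3 = (-509 - 22)*3 = -531*3 = -1593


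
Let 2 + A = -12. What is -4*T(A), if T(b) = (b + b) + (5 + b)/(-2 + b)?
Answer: 439/4 ≈ 109.75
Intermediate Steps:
A = -14 (A = -2 - 12 = -14)
T(b) = 2*b + (5 + b)/(-2 + b)
-4*T(A) = -4*(5 - 3*(-14) + 2*(-14)²)/(-2 - 14) = -4*(5 + 42 + 2*196)/(-16) = -(-1)*(5 + 42 + 392)/4 = -(-1)*439/4 = -4*(-439/16) = 439/4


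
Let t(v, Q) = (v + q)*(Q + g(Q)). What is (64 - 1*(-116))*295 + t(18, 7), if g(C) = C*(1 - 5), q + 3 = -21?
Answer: 53226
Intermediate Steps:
q = -24 (q = -3 - 21 = -24)
g(C) = -4*C (g(C) = C*(-4) = -4*C)
t(v, Q) = -3*Q*(-24 + v) (t(v, Q) = (v - 24)*(Q - 4*Q) = (-24 + v)*(-3*Q) = -3*Q*(-24 + v))
(64 - 1*(-116))*295 + t(18, 7) = (64 - 1*(-116))*295 + 3*7*(24 - 1*18) = (64 + 116)*295 + 3*7*(24 - 18) = 180*295 + 3*7*6 = 53100 + 126 = 53226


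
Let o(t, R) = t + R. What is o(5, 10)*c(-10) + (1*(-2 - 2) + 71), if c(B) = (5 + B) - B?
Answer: 142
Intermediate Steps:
c(B) = 5
o(t, R) = R + t
o(5, 10)*c(-10) + (1*(-2 - 2) + 71) = (10 + 5)*5 + (1*(-2 - 2) + 71) = 15*5 + (1*(-4) + 71) = 75 + (-4 + 71) = 75 + 67 = 142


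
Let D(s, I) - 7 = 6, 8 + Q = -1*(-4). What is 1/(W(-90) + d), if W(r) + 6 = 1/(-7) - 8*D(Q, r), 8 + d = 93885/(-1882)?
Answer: -13174/2213609 ≈ -0.0059514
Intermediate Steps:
Q = -4 (Q = -8 - 1*(-4) = -8 + 4 = -4)
D(s, I) = 13 (D(s, I) = 7 + 6 = 13)
d = -108941/1882 (d = -8 + 93885/(-1882) = -8 + 93885*(-1/1882) = -8 - 93885/1882 = -108941/1882 ≈ -57.886)
W(r) = -771/7 (W(r) = -6 + (1/(-7) - 8*13) = -6 + (-⅐ - 104) = -6 - 729/7 = -771/7)
1/(W(-90) + d) = 1/(-771/7 - 108941/1882) = 1/(-2213609/13174) = -13174/2213609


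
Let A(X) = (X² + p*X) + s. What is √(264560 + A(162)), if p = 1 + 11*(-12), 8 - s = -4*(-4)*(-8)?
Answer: √269718 ≈ 519.34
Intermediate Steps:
s = 136 (s = 8 - (-4*(-4))*(-8) = 8 - 16*(-8) = 8 - 1*(-128) = 8 + 128 = 136)
p = -131 (p = 1 - 132 = -131)
A(X) = 136 + X² - 131*X (A(X) = (X² - 131*X) + 136 = 136 + X² - 131*X)
√(264560 + A(162)) = √(264560 + (136 + 162² - 131*162)) = √(264560 + (136 + 26244 - 21222)) = √(264560 + 5158) = √269718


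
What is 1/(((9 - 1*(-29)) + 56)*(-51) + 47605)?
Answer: 1/42811 ≈ 2.3358e-5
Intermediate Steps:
1/(((9 - 1*(-29)) + 56)*(-51) + 47605) = 1/(((9 + 29) + 56)*(-51) + 47605) = 1/((38 + 56)*(-51) + 47605) = 1/(94*(-51) + 47605) = 1/(-4794 + 47605) = 1/42811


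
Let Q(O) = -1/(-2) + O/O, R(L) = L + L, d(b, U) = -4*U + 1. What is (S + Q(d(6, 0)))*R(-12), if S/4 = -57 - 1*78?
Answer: 12924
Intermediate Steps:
d(b, U) = 1 - 4*U
R(L) = 2*L
Q(O) = 3/2 (Q(O) = -1*(-½) + 1 = ½ + 1 = 3/2)
S = -540 (S = 4*(-57 - 1*78) = 4*(-57 - 78) = 4*(-135) = -540)
(S + Q(d(6, 0)))*R(-12) = (-540 + 3/2)*(2*(-12)) = -1077/2*(-24) = 12924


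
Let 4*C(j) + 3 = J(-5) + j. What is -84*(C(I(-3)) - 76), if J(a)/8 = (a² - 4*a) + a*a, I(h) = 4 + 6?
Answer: -5523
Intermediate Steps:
I(h) = 10
J(a) = -32*a + 16*a² (J(a) = 8*((a² - 4*a) + a*a) = 8*((a² - 4*a) + a²) = 8*(-4*a + 2*a²) = -32*a + 16*a²)
C(j) = 557/4 + j/4 (C(j) = -¾ + (16*(-5)*(-2 - 5) + j)/4 = -¾ + (16*(-5)*(-7) + j)/4 = -¾ + (560 + j)/4 = -¾ + (140 + j/4) = 557/4 + j/4)
-84*(C(I(-3)) - 76) = -84*((557/4 + (¼)*10) - 76) = -84*((557/4 + 5/2) - 76) = -84*(567/4 - 76) = -84*263/4 = -5523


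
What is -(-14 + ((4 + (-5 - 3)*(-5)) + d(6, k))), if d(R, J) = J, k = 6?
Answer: -36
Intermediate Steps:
-(-14 + ((4 + (-5 - 3)*(-5)) + d(6, k))) = -(-14 + ((4 + (-5 - 3)*(-5)) + 6)) = -(-14 + ((4 - 8*(-5)) + 6)) = -(-14 + ((4 + 40) + 6)) = -(-14 + (44 + 6)) = -(-14 + 50) = -1*36 = -36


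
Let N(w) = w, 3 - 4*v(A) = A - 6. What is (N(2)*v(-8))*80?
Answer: 680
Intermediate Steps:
v(A) = 9/4 - A/4 (v(A) = ¾ - (A - 6)/4 = ¾ - (-6 + A)/4 = ¾ + (3/2 - A/4) = 9/4 - A/4)
(N(2)*v(-8))*80 = (2*(9/4 - ¼*(-8)))*80 = (2*(9/4 + 2))*80 = (2*(17/4))*80 = (17/2)*80 = 680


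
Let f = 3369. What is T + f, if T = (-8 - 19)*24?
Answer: 2721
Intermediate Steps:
T = -648 (T = -27*24 = -648)
T + f = -648 + 3369 = 2721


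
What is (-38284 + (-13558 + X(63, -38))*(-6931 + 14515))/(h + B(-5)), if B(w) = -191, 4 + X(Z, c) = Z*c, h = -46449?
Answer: 30262147/11660 ≈ 2595.4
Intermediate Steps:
X(Z, c) = -4 + Z*c
(-38284 + (-13558 + X(63, -38))*(-6931 + 14515))/(h + B(-5)) = (-38284 + (-13558 + (-4 + 63*(-38)))*(-6931 + 14515))/(-46449 - 191) = (-38284 + (-13558 + (-4 - 2394))*7584)/(-46640) = (-38284 + (-13558 - 2398)*7584)*(-1/46640) = (-38284 - 15956*7584)*(-1/46640) = (-38284 - 121010304)*(-1/46640) = -121048588*(-1/46640) = 30262147/11660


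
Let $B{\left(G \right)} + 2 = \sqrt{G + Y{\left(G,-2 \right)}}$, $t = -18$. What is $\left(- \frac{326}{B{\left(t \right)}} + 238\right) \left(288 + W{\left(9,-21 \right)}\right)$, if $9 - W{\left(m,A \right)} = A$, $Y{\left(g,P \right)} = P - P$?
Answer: $\frac{936192}{11} + \frac{155502 i \sqrt{2}}{11} \approx 85108.0 + 19992.0 i$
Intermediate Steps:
$Y{\left(g,P \right)} = 0$
$W{\left(m,A \right)} = 9 - A$
$B{\left(G \right)} = -2 + \sqrt{G}$ ($B{\left(G \right)} = -2 + \sqrt{G + 0} = -2 + \sqrt{G}$)
$\left(- \frac{326}{B{\left(t \right)}} + 238\right) \left(288 + W{\left(9,-21 \right)}\right) = \left(- \frac{326}{-2 + \sqrt{-18}} + 238\right) \left(288 + \left(9 - -21\right)\right) = \left(- \frac{326}{-2 + 3 i \sqrt{2}} + 238\right) \left(288 + \left(9 + 21\right)\right) = \left(238 - \frac{326}{-2 + 3 i \sqrt{2}}\right) \left(288 + 30\right) = \left(238 - \frac{326}{-2 + 3 i \sqrt{2}}\right) 318 = 75684 - \frac{103668}{-2 + 3 i \sqrt{2}}$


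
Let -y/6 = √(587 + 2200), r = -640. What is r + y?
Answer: -640 - 6*√2787 ≈ -956.75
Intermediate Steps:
y = -6*√2787 (y = -6*√(587 + 2200) = -6*√2787 ≈ -316.75)
r + y = -640 - 6*√2787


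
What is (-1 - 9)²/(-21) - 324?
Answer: -6904/21 ≈ -328.76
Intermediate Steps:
(-1 - 9)²/(-21) - 324 = -1/21*(-10)² - 324 = -1/21*100 - 324 = -100/21 - 324 = -6904/21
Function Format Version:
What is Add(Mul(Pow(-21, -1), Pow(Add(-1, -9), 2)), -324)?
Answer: Rational(-6904, 21) ≈ -328.76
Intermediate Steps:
Add(Mul(Pow(-21, -1), Pow(Add(-1, -9), 2)), -324) = Add(Mul(Rational(-1, 21), Pow(-10, 2)), -324) = Add(Mul(Rational(-1, 21), 100), -324) = Add(Rational(-100, 21), -324) = Rational(-6904, 21)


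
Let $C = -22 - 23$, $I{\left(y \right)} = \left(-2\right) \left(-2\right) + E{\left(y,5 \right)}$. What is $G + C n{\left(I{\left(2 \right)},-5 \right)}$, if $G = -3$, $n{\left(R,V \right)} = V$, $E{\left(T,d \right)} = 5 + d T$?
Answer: $222$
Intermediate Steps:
$E{\left(T,d \right)} = 5 + T d$
$I{\left(y \right)} = 9 + 5 y$ ($I{\left(y \right)} = \left(-2\right) \left(-2\right) + \left(5 + y 5\right) = 4 + \left(5 + 5 y\right) = 9 + 5 y$)
$C = -45$ ($C = -22 - 23 = -45$)
$G + C n{\left(I{\left(2 \right)},-5 \right)} = -3 - -225 = -3 + 225 = 222$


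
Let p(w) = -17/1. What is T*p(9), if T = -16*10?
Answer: 2720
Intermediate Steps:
T = -160
p(w) = -17 (p(w) = -17*1 = -17)
T*p(9) = -160*(-17) = 2720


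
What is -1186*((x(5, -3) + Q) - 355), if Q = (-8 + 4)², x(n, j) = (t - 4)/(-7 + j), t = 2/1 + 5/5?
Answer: 2009677/5 ≈ 4.0194e+5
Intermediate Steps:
t = 3 (t = 2*1 + 5*(⅕) = 2 + 1 = 3)
x(n, j) = -1/(-7 + j) (x(n, j) = (3 - 4)/(-7 + j) = -1/(-7 + j))
Q = 16 (Q = (-4)² = 16)
-1186*((x(5, -3) + Q) - 355) = -1186*((-1/(-7 - 3) + 16) - 355) = -1186*((-1/(-10) + 16) - 355) = -1186*((-1*(-⅒) + 16) - 355) = -1186*((⅒ + 16) - 355) = -1186*(161/10 - 355) = -1186*(-3389/10) = 2009677/5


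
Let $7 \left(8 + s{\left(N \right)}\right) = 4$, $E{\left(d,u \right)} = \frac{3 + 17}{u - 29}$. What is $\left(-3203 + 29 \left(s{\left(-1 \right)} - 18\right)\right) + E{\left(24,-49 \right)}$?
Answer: $- \frac{1075807}{273} \approx -3940.7$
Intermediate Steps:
$E{\left(d,u \right)} = \frac{20}{-29 + u}$
$s{\left(N \right)} = - \frac{52}{7}$ ($s{\left(N \right)} = -8 + \frac{1}{7} \cdot 4 = -8 + \frac{4}{7} = - \frac{52}{7}$)
$\left(-3203 + 29 \left(s{\left(-1 \right)} - 18\right)\right) + E{\left(24,-49 \right)} = \left(-3203 + 29 \left(- \frac{52}{7} - 18\right)\right) + \frac{20}{-29 - 49} = \left(-3203 + 29 \left(- \frac{178}{7}\right)\right) + \frac{20}{-78} = \left(-3203 - \frac{5162}{7}\right) + 20 \left(- \frac{1}{78}\right) = - \frac{27583}{7} - \frac{10}{39} = - \frac{1075807}{273}$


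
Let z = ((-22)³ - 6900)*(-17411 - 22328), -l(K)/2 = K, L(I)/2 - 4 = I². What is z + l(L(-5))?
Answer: 697339856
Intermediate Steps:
L(I) = 8 + 2*I²
l(K) = -2*K
z = 697339972 (z = (-10648 - 6900)*(-39739) = -17548*(-39739) = 697339972)
z + l(L(-5)) = 697339972 - 2*(8 + 2*(-5)²) = 697339972 - 2*(8 + 2*25) = 697339972 - 2*(8 + 50) = 697339972 - 2*58 = 697339972 - 116 = 697339856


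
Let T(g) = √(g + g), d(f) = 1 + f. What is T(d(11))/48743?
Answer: 2*√6/48743 ≈ 0.00010051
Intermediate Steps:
T(g) = √2*√g (T(g) = √(2*g) = √2*√g)
T(d(11))/48743 = (√2*√(1 + 11))/48743 = (√2*√12)*(1/48743) = (√2*(2*√3))*(1/48743) = (2*√6)*(1/48743) = 2*√6/48743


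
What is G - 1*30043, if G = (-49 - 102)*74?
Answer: -41217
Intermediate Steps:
G = -11174 (G = -151*74 = -11174)
G - 1*30043 = -11174 - 1*30043 = -11174 - 30043 = -41217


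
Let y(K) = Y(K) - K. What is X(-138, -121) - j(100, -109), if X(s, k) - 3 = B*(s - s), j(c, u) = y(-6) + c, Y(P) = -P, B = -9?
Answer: -109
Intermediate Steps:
y(K) = -2*K (y(K) = -K - K = -2*K)
j(c, u) = 12 + c (j(c, u) = -2*(-6) + c = 12 + c)
X(s, k) = 3 (X(s, k) = 3 - 9*(s - s) = 3 - 9*0 = 3 + 0 = 3)
X(-138, -121) - j(100, -109) = 3 - (12 + 100) = 3 - 1*112 = 3 - 112 = -109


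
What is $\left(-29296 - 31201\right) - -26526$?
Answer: $-33971$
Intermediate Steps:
$\left(-29296 - 31201\right) - -26526 = -60497 + 26526 = -33971$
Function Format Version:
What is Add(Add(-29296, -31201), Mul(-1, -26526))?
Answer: -33971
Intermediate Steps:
Add(Add(-29296, -31201), Mul(-1, -26526)) = Add(-60497, 26526) = -33971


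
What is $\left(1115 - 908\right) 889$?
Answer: $184023$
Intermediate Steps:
$\left(1115 - 908\right) 889 = 207 \cdot 889 = 184023$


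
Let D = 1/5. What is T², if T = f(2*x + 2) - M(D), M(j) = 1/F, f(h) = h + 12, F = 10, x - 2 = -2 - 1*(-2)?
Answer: 32041/100 ≈ 320.41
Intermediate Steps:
x = 2 (x = 2 + (-2 - 1*(-2)) = 2 + (-2 + 2) = 2 + 0 = 2)
D = ⅕ ≈ 0.20000
f(h) = 12 + h
M(j) = ⅒ (M(j) = 1/10 = ⅒)
T = 179/10 (T = (12 + (2*2 + 2)) - 1*⅒ = (12 + (4 + 2)) - ⅒ = (12 + 6) - ⅒ = 18 - ⅒ = 179/10 ≈ 17.900)
T² = (179/10)² = 32041/100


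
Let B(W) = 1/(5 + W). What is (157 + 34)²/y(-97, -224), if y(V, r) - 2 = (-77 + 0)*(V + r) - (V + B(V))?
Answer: 3356252/2283073 ≈ 1.4701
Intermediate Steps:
y(V, r) = 2 - 1/(5 + V) - 78*V - 77*r (y(V, r) = 2 + ((-77 + 0)*(V + r) - (V + 1/(5 + V))) = 2 + (-77*(V + r) + (-V - 1/(5 + V))) = 2 + ((-77*V - 77*r) + (-V - 1/(5 + V))) = 2 + (-1/(5 + V) - 78*V - 77*r) = 2 - 1/(5 + V) - 78*V - 77*r)
(157 + 34)²/y(-97, -224) = (157 + 34)²/(((-1 + (5 - 97)*(2 - 78*(-97) - 77*(-224)))/(5 - 97))) = 191²/(((-1 - 92*(2 + 7566 + 17248))/(-92))) = 36481/((-(-1 - 92*24816)/92)) = 36481/((-(-1 - 2283072)/92)) = 36481/((-1/92*(-2283073))) = 36481/(2283073/92) = 36481*(92/2283073) = 3356252/2283073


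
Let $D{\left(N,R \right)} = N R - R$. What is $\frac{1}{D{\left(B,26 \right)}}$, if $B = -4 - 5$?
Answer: $- \frac{1}{260} \approx -0.0038462$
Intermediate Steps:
$B = -9$ ($B = -4 - 5 = -9$)
$D{\left(N,R \right)} = - R + N R$
$\frac{1}{D{\left(B,26 \right)}} = \frac{1}{26 \left(-1 - 9\right)} = \frac{1}{26 \left(-10\right)} = \frac{1}{-260} = - \frac{1}{260}$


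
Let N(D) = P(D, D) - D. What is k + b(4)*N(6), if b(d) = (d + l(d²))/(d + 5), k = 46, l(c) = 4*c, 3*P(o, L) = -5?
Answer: -322/27 ≈ -11.926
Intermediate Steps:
P(o, L) = -5/3 (P(o, L) = (⅓)*(-5) = -5/3)
b(d) = (d + 4*d²)/(5 + d) (b(d) = (d + 4*d²)/(d + 5) = (d + 4*d²)/(5 + d))
N(D) = -5/3 - D
k + b(4)*N(6) = 46 + (4*(1 + 4*4)/(5 + 4))*(-5/3 - 1*6) = 46 + (4*(1 + 16)/9)*(-5/3 - 6) = 46 + (4*(⅑)*17)*(-23/3) = 46 + (68/9)*(-23/3) = 46 - 1564/27 = -322/27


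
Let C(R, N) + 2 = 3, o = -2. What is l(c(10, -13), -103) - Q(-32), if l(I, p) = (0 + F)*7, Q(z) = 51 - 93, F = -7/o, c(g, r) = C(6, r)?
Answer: 133/2 ≈ 66.500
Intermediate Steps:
C(R, N) = 1 (C(R, N) = -2 + 3 = 1)
c(g, r) = 1
F = 7/2 (F = -7/(-2) = -7*(-½) = 7/2 ≈ 3.5000)
Q(z) = -42
l(I, p) = 49/2 (l(I, p) = (0 + 7/2)*7 = (7/2)*7 = 49/2)
l(c(10, -13), -103) - Q(-32) = 49/2 - 1*(-42) = 49/2 + 42 = 133/2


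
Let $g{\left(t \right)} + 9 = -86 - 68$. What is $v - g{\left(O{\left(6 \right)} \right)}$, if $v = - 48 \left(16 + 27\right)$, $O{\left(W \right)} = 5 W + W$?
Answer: $-1901$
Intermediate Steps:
$O{\left(W \right)} = 6 W$
$g{\left(t \right)} = -163$ ($g{\left(t \right)} = -9 - 154 = -163$)
$v = -2064$ ($v = \left(-48\right) 43 = -2064$)
$v - g{\left(O{\left(6 \right)} \right)} = -2064 - -163 = -2064 + 163 = -1901$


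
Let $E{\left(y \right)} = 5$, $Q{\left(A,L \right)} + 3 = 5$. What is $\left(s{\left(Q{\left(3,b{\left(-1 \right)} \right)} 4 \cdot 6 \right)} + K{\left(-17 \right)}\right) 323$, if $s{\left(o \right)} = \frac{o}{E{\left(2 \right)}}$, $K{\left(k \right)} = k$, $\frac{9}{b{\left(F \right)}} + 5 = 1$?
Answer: $- \frac{11951}{5} \approx -2390.2$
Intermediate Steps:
$b{\left(F \right)} = - \frac{9}{4}$ ($b{\left(F \right)} = \frac{9}{-5 + 1} = \frac{9}{-4} = 9 \left(- \frac{1}{4}\right) = - \frac{9}{4}$)
$Q{\left(A,L \right)} = 2$ ($Q{\left(A,L \right)} = -3 + 5 = 2$)
$s{\left(o \right)} = \frac{o}{5}$
$\left(s{\left(Q{\left(3,b{\left(-1 \right)} \right)} 4 \cdot 6 \right)} + K{\left(-17 \right)}\right) 323 = \left(\frac{2 \cdot 4 \cdot 6}{5} - 17\right) 323 = \left(\frac{8 \cdot 6}{5} - 17\right) 323 = \left(\frac{1}{5} \cdot 48 - 17\right) 323 = \left(\frac{48}{5} - 17\right) 323 = \left(- \frac{37}{5}\right) 323 = - \frac{11951}{5}$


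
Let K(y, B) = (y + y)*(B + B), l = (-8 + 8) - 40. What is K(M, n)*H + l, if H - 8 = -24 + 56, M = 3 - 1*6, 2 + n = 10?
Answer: -3880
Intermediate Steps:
n = 8 (n = -2 + 10 = 8)
l = -40 (l = 0 - 40 = -40)
M = -3 (M = 3 - 6 = -3)
K(y, B) = 4*B*y (K(y, B) = (2*y)*(2*B) = 4*B*y)
H = 40 (H = 8 + (-24 + 56) = 8 + 32 = 40)
K(M, n)*H + l = (4*8*(-3))*40 - 40 = -96*40 - 40 = -3840 - 40 = -3880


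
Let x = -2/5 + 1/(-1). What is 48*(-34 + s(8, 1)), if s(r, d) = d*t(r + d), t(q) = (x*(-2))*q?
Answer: -2112/5 ≈ -422.40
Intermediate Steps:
x = -7/5 (x = -2*⅕ + 1*(-1) = -⅖ - 1 = -7/5 ≈ -1.4000)
t(q) = 14*q/5 (t(q) = (-7/5*(-2))*q = 14*q/5)
s(r, d) = d*(14*d/5 + 14*r/5) (s(r, d) = d*(14*(r + d)/5) = d*(14*(d + r)/5) = d*(14*d/5 + 14*r/5))
48*(-34 + s(8, 1)) = 48*(-34 + (14/5)*1*(1 + 8)) = 48*(-34 + (14/5)*1*9) = 48*(-34 + 126/5) = 48*(-44/5) = -2112/5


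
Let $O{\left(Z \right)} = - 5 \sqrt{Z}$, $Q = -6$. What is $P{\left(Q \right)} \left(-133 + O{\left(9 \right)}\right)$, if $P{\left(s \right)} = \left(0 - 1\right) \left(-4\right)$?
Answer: $-592$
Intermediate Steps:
$P{\left(s \right)} = 4$ ($P{\left(s \right)} = \left(-1\right) \left(-4\right) = 4$)
$P{\left(Q \right)} \left(-133 + O{\left(9 \right)}\right) = 4 \left(-133 - 5 \sqrt{9}\right) = 4 \left(-133 - 15\right) = 4 \left(-148\right) = -592$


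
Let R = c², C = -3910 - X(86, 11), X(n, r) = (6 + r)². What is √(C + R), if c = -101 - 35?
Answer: 29*√17 ≈ 119.57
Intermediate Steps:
c = -136
C = -4199 (C = -3910 - (6 + 11)² = -3910 - 1*17² = -3910 - 1*289 = -3910 - 289 = -4199)
R = 18496 (R = (-136)² = 18496)
√(C + R) = √(-4199 + 18496) = √14297 = 29*√17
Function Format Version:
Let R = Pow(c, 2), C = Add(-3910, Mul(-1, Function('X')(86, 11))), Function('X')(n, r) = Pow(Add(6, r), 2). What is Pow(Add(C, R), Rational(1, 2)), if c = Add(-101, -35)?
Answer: Mul(29, Pow(17, Rational(1, 2))) ≈ 119.57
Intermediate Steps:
c = -136
C = -4199 (C = Add(-3910, Mul(-1, Pow(Add(6, 11), 2))) = Add(-3910, Mul(-1, Pow(17, 2))) = Add(-3910, Mul(-1, 289)) = Add(-3910, -289) = -4199)
R = 18496 (R = Pow(-136, 2) = 18496)
Pow(Add(C, R), Rational(1, 2)) = Pow(Add(-4199, 18496), Rational(1, 2)) = Pow(14297, Rational(1, 2)) = Mul(29, Pow(17, Rational(1, 2)))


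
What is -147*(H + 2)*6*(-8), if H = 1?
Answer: 21168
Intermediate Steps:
-147*(H + 2)*6*(-8) = -147*(1 + 2)*6*(-8) = -147*3*6*(-8) = -2646*(-8) = -147*(-144) = 21168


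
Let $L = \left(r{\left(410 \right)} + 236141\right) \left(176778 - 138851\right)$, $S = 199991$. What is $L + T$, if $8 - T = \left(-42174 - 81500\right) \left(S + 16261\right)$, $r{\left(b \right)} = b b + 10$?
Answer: $42076777533$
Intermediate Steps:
$r{\left(b \right)} = 10 + b^{2}$ ($r{\left(b \right)} = b^{2} + 10 = 10 + b^{2}$)
$T = 26744749856$ ($T = 8 - \left(-42174 - 81500\right) \left(199991 + 16261\right) = 8 - \left(-123674\right) 216252 = 8 - -26744749848 = 8 + 26744749848 = 26744749856$)
$L = 15332027677$ ($L = \left(\left(10 + 410^{2}\right) + 236141\right) \left(176778 - 138851\right) = \left(\left(10 + 168100\right) + 236141\right) 37927 = \left(168110 + 236141\right) 37927 = 404251 \cdot 37927 = 15332027677$)
$L + T = 15332027677 + 26744749856 = 42076777533$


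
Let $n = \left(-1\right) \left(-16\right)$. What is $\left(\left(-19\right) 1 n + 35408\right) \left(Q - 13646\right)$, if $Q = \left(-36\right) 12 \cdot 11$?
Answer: $-645843392$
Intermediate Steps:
$n = 16$
$Q = -4752$ ($Q = \left(-432\right) 11 = -4752$)
$\left(\left(-19\right) 1 n + 35408\right) \left(Q - 13646\right) = \left(\left(-19\right) 1 \cdot 16 + 35408\right) \left(-4752 - 13646\right) = \left(\left(-19\right) 16 + 35408\right) \left(-18398\right) = \left(-304 + 35408\right) \left(-18398\right) = 35104 \left(-18398\right) = -645843392$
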